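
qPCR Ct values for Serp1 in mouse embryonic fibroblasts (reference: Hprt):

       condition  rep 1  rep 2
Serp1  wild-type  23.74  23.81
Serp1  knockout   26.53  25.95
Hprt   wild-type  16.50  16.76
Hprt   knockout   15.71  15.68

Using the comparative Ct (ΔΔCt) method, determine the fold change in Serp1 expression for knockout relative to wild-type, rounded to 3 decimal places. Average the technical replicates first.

0.095

Mean Ct: Serp1 wild-type 23.775; Serp1 knockout 26.240; Hprt wild-type 16.630; Hprt knockout 15.695
ΔCt(wild-type) = 23.775 − 16.630 = 7.145
ΔCt(knockout) = 26.240 − 15.695 = 10.545
ΔΔCt = 10.545 − 7.145 = 3.400
Fold change = 2^(−3.400) = 0.0947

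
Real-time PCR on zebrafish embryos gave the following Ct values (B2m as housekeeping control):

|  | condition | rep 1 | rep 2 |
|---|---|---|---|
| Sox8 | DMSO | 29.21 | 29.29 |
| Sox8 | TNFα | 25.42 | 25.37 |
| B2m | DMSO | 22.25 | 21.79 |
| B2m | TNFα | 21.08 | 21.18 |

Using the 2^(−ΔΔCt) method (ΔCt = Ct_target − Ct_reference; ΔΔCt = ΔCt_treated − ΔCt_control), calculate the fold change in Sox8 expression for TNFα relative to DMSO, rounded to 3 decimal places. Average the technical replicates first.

Mean Ct: Sox8 DMSO 29.250; Sox8 TNFα 25.395; B2m DMSO 22.020; B2m TNFα 21.130
ΔCt(DMSO) = 29.250 − 22.020 = 7.230
ΔCt(TNFα) = 25.395 − 21.130 = 4.265
ΔΔCt = 4.265 − 7.230 = -2.965
Fold change = 2^(−(-2.965)) = 2^2.965 = 7.8083

7.808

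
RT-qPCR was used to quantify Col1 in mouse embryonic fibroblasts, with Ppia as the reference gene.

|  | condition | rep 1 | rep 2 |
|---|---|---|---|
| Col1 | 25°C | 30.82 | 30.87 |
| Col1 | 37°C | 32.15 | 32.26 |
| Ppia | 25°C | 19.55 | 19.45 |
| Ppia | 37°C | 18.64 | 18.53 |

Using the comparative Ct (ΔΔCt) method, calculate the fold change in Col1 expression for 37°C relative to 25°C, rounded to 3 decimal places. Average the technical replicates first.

Mean Ct: Col1 25°C 30.845; Col1 37°C 32.205; Ppia 25°C 19.500; Ppia 37°C 18.585
ΔCt(25°C) = 30.845 − 19.500 = 11.345
ΔCt(37°C) = 32.205 − 18.585 = 13.620
ΔΔCt = 13.620 − 11.345 = 2.275
Fold change = 2^(−2.275) = 0.2066

0.207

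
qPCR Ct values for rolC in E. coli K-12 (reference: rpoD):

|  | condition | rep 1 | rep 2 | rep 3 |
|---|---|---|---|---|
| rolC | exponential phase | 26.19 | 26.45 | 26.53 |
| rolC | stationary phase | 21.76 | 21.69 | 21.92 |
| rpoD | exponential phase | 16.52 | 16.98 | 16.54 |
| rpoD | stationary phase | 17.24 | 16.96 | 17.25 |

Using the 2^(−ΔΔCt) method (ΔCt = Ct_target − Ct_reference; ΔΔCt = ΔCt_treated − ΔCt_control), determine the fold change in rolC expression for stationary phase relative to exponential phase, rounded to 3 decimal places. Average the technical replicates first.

Mean Ct: rolC exponential phase 26.390; rolC stationary phase 21.790; rpoD exponential phase 16.680; rpoD stationary phase 17.150
ΔCt(exponential phase) = 26.390 − 16.680 = 9.710
ΔCt(stationary phase) = 21.790 − 17.150 = 4.640
ΔΔCt = 4.640 − 9.710 = -5.070
Fold change = 2^(−(-5.070)) = 2^5.070 = 33.5909

33.591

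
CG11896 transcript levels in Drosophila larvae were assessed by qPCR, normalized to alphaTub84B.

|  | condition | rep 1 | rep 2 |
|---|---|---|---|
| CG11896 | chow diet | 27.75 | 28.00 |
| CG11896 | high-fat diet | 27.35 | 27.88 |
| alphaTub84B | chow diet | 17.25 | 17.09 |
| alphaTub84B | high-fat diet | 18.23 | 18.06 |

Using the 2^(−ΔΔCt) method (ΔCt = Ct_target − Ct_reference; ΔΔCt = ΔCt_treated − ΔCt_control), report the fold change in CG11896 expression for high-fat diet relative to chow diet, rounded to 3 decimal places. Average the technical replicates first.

Mean Ct: CG11896 chow diet 27.875; CG11896 high-fat diet 27.615; alphaTub84B chow diet 17.170; alphaTub84B high-fat diet 18.145
ΔCt(chow diet) = 27.875 − 17.170 = 10.705
ΔCt(high-fat diet) = 27.615 − 18.145 = 9.470
ΔΔCt = 9.470 − 10.705 = -1.235
Fold change = 2^(−(-1.235)) = 2^1.235 = 2.3538

2.354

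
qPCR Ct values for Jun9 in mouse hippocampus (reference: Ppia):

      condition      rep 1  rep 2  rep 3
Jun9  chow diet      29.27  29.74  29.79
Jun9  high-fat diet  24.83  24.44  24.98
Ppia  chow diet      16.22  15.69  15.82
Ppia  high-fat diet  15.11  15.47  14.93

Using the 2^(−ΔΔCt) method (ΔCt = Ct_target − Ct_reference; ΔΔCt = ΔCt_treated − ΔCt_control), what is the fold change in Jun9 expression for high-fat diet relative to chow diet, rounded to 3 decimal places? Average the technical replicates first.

17.268

Mean Ct: Jun9 chow diet 29.600; Jun9 high-fat diet 24.750; Ppia chow diet 15.910; Ppia high-fat diet 15.170
ΔCt(chow diet) = 29.600 − 15.910 = 13.690
ΔCt(high-fat diet) = 24.750 − 15.170 = 9.580
ΔΔCt = 9.580 − 13.690 = -4.110
Fold change = 2^(−(-4.110)) = 2^4.110 = 17.2677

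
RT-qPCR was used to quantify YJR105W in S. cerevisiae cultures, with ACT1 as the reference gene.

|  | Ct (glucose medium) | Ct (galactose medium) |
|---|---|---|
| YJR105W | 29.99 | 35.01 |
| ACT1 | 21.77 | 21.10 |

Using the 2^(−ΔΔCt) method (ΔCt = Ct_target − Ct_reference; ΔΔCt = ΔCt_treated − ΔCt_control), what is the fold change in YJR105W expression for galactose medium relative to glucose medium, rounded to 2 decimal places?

ΔCt(glucose medium) = 29.990 − 21.770 = 8.220
ΔCt(galactose medium) = 35.010 − 21.100 = 13.910
ΔΔCt = 13.910 − 8.220 = 5.690
Fold change = 2^(−5.690) = 0.019

0.02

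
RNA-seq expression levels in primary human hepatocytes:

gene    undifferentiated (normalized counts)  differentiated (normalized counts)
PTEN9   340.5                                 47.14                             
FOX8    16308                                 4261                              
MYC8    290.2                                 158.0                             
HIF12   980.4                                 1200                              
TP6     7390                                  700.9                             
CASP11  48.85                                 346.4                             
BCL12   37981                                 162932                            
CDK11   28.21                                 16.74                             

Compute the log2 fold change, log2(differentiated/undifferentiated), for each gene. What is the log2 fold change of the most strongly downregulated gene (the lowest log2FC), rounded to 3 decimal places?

log2(47.14/340.5) = -2.853  (PTEN9)
log2(4261/16308) = -1.936  (FOX8)
log2(158.0/290.2) = -0.877  (MYC8)
log2(1200/980.4) = 0.292  (HIF12)
log2(700.9/7390) = -3.398  (TP6)
log2(346.4/48.85) = 2.826  (CASP11)
log2(162932/37981) = 2.101  (BCL12)
log2(16.74/28.21) = -0.753  (CDK11)
TP6 is most strongly downregulated.

-3.398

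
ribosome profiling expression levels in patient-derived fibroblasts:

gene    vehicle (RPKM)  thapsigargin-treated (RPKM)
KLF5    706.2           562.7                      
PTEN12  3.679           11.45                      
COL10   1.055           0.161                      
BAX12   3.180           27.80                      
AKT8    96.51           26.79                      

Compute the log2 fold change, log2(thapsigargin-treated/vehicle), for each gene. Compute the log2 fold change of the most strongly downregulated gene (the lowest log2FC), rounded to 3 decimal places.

log2(562.7/706.2) = -0.328  (KLF5)
log2(11.45/3.679) = 1.638  (PTEN12)
log2(0.161/1.055) = -2.712  (COL10)
log2(27.80/3.180) = 3.128  (BAX12)
log2(26.79/96.51) = -1.849  (AKT8)
COL10 is most strongly downregulated.

-2.712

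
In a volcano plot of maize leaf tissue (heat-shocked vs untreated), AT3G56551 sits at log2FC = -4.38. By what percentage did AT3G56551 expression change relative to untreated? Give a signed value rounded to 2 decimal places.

Fold change = 2^(-4.38) = 0.0480
Percent change = (FC − 1) × 100% = (0.0480 − 1) × 100 = -95.20%

-95.20%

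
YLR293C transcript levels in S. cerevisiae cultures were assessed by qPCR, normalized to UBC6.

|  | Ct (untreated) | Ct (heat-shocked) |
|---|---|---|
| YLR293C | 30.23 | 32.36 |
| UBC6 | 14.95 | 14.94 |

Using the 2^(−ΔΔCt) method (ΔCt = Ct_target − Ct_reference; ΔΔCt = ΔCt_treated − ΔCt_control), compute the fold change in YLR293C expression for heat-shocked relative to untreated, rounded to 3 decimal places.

ΔCt(untreated) = 30.230 − 14.950 = 15.280
ΔCt(heat-shocked) = 32.360 − 14.940 = 17.420
ΔΔCt = 17.420 − 15.280 = 2.140
Fold change = 2^(−2.140) = 0.2269

0.227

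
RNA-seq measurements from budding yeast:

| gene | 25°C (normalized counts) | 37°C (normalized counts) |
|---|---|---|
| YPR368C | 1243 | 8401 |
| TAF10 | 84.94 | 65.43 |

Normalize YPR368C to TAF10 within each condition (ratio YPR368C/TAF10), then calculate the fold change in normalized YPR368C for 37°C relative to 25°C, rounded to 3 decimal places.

8.774

YPR368C/TAF10 (25°C) = 1243 / 84.94 = 14.634
YPR368C/TAF10 (37°C) = 8401 / 65.43 = 128.4
Fold change = 128.4 / 14.634 = 8.7740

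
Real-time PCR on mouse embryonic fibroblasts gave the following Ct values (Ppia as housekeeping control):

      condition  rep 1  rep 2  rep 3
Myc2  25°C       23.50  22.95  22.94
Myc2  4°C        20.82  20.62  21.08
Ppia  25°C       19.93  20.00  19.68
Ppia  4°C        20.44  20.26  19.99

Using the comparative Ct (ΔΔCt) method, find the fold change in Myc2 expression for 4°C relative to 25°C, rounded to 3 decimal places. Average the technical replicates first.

6.277

Mean Ct: Myc2 25°C 23.130; Myc2 4°C 20.840; Ppia 25°C 19.870; Ppia 4°C 20.230
ΔCt(25°C) = 23.130 − 19.870 = 3.260
ΔCt(4°C) = 20.840 − 20.230 = 0.610
ΔΔCt = 0.610 − 3.260 = -2.650
Fold change = 2^(−(-2.650)) = 2^2.650 = 6.2767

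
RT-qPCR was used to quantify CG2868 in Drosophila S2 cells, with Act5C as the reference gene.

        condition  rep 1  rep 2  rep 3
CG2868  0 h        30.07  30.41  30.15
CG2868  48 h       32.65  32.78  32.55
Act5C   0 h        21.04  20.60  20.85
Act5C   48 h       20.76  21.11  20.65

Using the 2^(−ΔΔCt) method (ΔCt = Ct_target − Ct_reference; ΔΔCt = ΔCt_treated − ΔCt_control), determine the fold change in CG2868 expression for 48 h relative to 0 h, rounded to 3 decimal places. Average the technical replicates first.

Mean Ct: CG2868 0 h 30.210; CG2868 48 h 32.660; Act5C 0 h 20.830; Act5C 48 h 20.840
ΔCt(0 h) = 30.210 − 20.830 = 9.380
ΔCt(48 h) = 32.660 − 20.840 = 11.820
ΔΔCt = 11.820 − 9.380 = 2.440
Fold change = 2^(−2.440) = 0.1843

0.184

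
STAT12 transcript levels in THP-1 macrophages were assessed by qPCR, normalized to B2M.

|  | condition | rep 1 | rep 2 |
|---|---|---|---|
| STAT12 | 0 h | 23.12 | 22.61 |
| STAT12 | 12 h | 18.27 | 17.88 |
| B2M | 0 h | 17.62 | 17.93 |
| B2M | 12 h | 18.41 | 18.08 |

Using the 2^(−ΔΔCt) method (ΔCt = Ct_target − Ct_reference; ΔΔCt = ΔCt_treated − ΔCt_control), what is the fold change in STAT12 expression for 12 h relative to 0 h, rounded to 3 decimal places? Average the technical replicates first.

38.319

Mean Ct: STAT12 0 h 22.865; STAT12 12 h 18.075; B2M 0 h 17.775; B2M 12 h 18.245
ΔCt(0 h) = 22.865 − 17.775 = 5.090
ΔCt(12 h) = 18.075 − 18.245 = -0.170
ΔΔCt = -0.170 − 5.090 = -5.260
Fold change = 2^(−(-5.260)) = 2^5.260 = 38.3193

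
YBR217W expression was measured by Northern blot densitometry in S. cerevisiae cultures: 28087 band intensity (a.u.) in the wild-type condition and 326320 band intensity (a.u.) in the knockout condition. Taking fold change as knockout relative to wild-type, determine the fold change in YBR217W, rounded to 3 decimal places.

11.618

Fold change = 326320 / 28087 = 11.6182
YBR217W is upregulated.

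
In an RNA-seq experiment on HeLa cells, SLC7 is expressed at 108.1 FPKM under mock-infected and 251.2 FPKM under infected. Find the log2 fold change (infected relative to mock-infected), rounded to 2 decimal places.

1.22

Fold change = 251.2 / 108.1 = 2.3238
log2(2.3238) = 1.216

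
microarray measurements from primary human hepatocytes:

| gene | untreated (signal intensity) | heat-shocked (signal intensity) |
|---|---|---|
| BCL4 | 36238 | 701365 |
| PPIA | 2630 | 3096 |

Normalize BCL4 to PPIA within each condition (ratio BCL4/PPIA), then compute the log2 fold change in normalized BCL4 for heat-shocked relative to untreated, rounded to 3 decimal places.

4.039

BCL4/PPIA (untreated) = 36238 / 2630 = 13.779
BCL4/PPIA (heat-shocked) = 701365 / 3096 = 226.54
Fold change = 226.54 / 13.779 = 16.4412
log2(16.4412) = 4.0392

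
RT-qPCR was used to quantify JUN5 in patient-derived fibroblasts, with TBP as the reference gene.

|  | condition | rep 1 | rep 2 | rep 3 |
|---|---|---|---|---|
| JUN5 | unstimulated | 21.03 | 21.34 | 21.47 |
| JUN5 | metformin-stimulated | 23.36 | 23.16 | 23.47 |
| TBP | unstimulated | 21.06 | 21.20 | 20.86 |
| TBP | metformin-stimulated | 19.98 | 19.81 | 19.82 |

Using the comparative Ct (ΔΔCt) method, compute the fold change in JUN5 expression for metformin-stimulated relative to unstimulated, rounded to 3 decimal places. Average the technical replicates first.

Mean Ct: JUN5 unstimulated 21.280; JUN5 metformin-stimulated 23.330; TBP unstimulated 21.040; TBP metformin-stimulated 19.870
ΔCt(unstimulated) = 21.280 − 21.040 = 0.240
ΔCt(metformin-stimulated) = 23.330 − 19.870 = 3.460
ΔΔCt = 3.460 − 0.240 = 3.220
Fold change = 2^(−3.220) = 0.1073

0.107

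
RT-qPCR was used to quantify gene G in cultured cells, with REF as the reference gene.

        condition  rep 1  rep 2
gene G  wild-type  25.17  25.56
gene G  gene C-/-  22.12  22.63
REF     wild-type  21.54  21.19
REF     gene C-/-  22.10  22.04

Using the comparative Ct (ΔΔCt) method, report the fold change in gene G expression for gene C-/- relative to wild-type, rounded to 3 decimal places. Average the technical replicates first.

12.951

Mean Ct: gene G wild-type 25.365; gene G gene C-/- 22.375; REF wild-type 21.365; REF gene C-/- 22.070
ΔCt(wild-type) = 25.365 − 21.365 = 4.000
ΔCt(gene C-/-) = 22.375 − 22.070 = 0.305
ΔΔCt = 0.305 − 4.000 = -3.695
Fold change = 2^(−(-3.695)) = 2^3.695 = 12.9511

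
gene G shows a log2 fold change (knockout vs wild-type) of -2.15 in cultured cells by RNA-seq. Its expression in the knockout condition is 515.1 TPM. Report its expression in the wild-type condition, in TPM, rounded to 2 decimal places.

Fold change = 2^(-2.15) = 0.2253
wild-type expression = 515.1 / 0.2253 = 2286.16

2286.16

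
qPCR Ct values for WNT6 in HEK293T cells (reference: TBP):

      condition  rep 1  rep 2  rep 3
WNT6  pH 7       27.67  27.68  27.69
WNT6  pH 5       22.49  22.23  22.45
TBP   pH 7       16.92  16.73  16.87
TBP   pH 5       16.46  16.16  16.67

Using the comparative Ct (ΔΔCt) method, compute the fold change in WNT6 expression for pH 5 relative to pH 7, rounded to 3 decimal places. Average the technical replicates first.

Mean Ct: WNT6 pH 7 27.680; WNT6 pH 5 22.390; TBP pH 7 16.840; TBP pH 5 16.430
ΔCt(pH 7) = 27.680 − 16.840 = 10.840
ΔCt(pH 5) = 22.390 − 16.430 = 5.960
ΔΔCt = 5.960 − 10.840 = -4.880
Fold change = 2^(−(-4.880)) = 2^4.880 = 29.4460

29.446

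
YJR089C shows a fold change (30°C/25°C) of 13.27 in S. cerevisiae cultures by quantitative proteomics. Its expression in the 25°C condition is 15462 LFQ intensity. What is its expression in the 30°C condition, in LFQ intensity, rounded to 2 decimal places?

30°C expression = 15462 × 13.27 = 205180.74

205180.74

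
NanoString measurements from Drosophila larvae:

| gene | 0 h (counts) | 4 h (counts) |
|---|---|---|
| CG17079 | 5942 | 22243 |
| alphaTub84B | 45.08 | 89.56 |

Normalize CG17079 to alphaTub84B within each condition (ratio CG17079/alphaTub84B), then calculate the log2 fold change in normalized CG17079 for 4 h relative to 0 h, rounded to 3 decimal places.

0.914

CG17079/alphaTub84B (0 h) = 5942 / 45.08 = 131.81
CG17079/alphaTub84B (4 h) = 22243 / 89.56 = 248.36
Fold change = 248.36 / 131.81 = 1.8842
log2(1.8842) = 0.9140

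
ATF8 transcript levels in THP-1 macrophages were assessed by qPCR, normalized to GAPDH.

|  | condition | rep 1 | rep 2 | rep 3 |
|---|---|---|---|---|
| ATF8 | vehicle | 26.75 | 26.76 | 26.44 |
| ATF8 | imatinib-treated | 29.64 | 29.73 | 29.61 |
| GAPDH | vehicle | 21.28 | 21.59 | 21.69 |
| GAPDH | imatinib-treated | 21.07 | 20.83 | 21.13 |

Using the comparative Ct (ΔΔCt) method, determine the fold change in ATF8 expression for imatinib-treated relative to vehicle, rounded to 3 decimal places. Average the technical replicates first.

Mean Ct: ATF8 vehicle 26.650; ATF8 imatinib-treated 29.660; GAPDH vehicle 21.520; GAPDH imatinib-treated 21.010
ΔCt(vehicle) = 26.650 − 21.520 = 5.130
ΔCt(imatinib-treated) = 29.660 − 21.010 = 8.650
ΔΔCt = 8.650 − 5.130 = 3.520
Fold change = 2^(−3.520) = 0.0872

0.087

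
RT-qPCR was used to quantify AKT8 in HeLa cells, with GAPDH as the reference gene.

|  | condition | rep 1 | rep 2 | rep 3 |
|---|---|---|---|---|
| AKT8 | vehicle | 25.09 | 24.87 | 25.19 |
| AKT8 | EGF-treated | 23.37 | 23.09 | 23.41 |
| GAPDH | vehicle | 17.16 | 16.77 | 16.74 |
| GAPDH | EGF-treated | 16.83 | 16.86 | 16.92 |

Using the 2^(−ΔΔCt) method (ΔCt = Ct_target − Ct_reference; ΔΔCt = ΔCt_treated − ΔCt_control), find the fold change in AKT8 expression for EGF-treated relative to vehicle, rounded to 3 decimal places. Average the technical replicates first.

3.340

Mean Ct: AKT8 vehicle 25.050; AKT8 EGF-treated 23.290; GAPDH vehicle 16.890; GAPDH EGF-treated 16.870
ΔCt(vehicle) = 25.050 − 16.890 = 8.160
ΔCt(EGF-treated) = 23.290 − 16.870 = 6.420
ΔΔCt = 6.420 − 8.160 = -1.740
Fold change = 2^(−(-1.740)) = 2^1.740 = 3.3404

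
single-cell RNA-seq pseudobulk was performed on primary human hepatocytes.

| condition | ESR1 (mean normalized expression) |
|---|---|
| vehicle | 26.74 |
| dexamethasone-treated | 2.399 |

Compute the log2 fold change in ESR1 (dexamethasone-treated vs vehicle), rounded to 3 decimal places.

Fold change = 2.399 / 26.74 = 0.0897
log2(0.0897) = -3.4785

-3.478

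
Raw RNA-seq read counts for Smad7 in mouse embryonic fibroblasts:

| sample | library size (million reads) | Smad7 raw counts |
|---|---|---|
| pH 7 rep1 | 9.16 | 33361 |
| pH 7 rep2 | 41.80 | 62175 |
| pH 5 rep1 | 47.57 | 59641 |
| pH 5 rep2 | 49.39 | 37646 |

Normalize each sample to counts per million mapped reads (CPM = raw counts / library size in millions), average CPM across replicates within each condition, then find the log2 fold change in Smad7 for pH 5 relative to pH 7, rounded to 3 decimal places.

CPM(pH 7 rep1) = 33361 / 9.16 = 3642.0306
CPM(pH 7 rep2) = 62175 / 41.80 = 1487.4402
CPM(pH 5 rep1) = 59641 / 47.57 = 1253.7524
CPM(pH 5 rep2) = 37646 / 49.39 = 762.2191
mean CPM(pH 7) = 2564.7354; mean CPM(pH 5) = 1007.9857
Fold change = 1007.9857 / 2564.7354 = 0.39302
log2(0.39302) = -1.3473

-1.347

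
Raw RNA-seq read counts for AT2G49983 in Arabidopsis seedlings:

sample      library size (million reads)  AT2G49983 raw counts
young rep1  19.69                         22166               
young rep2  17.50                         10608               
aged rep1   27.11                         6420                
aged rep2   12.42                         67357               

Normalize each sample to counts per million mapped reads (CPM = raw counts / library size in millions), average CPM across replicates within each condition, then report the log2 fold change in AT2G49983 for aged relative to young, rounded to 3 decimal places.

1.708

CPM(young rep1) = 22166 / 19.69 = 1125.7491
CPM(young rep2) = 10608 / 17.50 = 606.1714
CPM(aged rep1) = 6420 / 27.11 = 236.8130
CPM(aged rep2) = 67357 / 12.42 = 5423.2689
mean CPM(young) = 865.9603; mean CPM(aged) = 2830.0410
Fold change = 2830.0410 / 865.9603 = 3.26810
log2(3.26810) = 1.7085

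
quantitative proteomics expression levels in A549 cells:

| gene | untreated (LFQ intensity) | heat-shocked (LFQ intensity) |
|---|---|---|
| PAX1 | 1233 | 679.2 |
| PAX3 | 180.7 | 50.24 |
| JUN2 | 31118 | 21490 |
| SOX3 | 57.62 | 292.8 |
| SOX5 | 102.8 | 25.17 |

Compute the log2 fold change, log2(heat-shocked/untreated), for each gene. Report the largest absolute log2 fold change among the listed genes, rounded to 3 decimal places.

log2(679.2/1233) = -0.860  (PAX1)
log2(50.24/180.7) = -1.847  (PAX3)
log2(21490/31118) = -0.534  (JUN2)
log2(292.8/57.62) = 2.345  (SOX3)
log2(25.17/102.8) = -2.030  (SOX5)
The largest magnitude belongs to SOX3.

2.345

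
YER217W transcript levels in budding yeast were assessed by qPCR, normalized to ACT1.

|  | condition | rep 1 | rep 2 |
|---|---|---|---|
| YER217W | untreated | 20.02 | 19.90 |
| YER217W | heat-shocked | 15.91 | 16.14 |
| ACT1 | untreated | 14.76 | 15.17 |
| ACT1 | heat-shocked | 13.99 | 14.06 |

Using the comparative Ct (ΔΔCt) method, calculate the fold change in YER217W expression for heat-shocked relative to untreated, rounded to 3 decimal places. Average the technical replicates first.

Mean Ct: YER217W untreated 19.960; YER217W heat-shocked 16.025; ACT1 untreated 14.965; ACT1 heat-shocked 14.025
ΔCt(untreated) = 19.960 − 14.965 = 4.995
ΔCt(heat-shocked) = 16.025 − 14.025 = 2.000
ΔΔCt = 2.000 − 4.995 = -2.995
Fold change = 2^(−(-2.995)) = 2^2.995 = 7.9723

7.972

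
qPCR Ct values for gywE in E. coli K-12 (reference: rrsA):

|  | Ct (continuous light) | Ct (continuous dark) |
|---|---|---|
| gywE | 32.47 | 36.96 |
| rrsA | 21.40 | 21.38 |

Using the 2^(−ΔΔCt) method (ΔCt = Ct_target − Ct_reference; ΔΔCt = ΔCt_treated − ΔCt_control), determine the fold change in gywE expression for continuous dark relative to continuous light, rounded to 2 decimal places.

ΔCt(continuous light) = 32.470 − 21.400 = 11.070
ΔCt(continuous dark) = 36.960 − 21.380 = 15.580
ΔΔCt = 15.580 − 11.070 = 4.510
Fold change = 2^(−4.510) = 0.044

0.04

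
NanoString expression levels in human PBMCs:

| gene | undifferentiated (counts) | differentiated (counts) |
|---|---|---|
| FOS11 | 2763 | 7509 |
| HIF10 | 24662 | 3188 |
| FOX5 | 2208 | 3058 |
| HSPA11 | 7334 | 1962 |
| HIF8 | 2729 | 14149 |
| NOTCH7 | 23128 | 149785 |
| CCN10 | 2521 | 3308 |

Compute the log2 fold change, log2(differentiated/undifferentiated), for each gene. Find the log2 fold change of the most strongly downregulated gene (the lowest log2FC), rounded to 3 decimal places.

-2.952

log2(7509/2763) = 1.442  (FOS11)
log2(3188/24662) = -2.952  (HIF10)
log2(3058/2208) = 0.470  (FOX5)
log2(1962/7334) = -1.902  (HSPA11)
log2(14149/2729) = 2.374  (HIF8)
log2(149785/23128) = 2.695  (NOTCH7)
log2(3308/2521) = 0.392  (CCN10)
HIF10 is most strongly downregulated.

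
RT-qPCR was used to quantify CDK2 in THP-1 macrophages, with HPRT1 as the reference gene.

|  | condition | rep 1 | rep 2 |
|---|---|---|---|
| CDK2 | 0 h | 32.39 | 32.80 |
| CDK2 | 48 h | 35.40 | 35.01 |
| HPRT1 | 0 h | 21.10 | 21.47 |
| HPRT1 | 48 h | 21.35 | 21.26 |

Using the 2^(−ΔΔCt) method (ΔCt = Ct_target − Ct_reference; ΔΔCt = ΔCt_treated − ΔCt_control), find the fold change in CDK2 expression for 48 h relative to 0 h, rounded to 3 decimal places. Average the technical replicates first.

0.166

Mean Ct: CDK2 0 h 32.595; CDK2 48 h 35.205; HPRT1 0 h 21.285; HPRT1 48 h 21.305
ΔCt(0 h) = 32.595 − 21.285 = 11.310
ΔCt(48 h) = 35.205 − 21.305 = 13.900
ΔΔCt = 13.900 − 11.310 = 2.590
Fold change = 2^(−2.590) = 0.1661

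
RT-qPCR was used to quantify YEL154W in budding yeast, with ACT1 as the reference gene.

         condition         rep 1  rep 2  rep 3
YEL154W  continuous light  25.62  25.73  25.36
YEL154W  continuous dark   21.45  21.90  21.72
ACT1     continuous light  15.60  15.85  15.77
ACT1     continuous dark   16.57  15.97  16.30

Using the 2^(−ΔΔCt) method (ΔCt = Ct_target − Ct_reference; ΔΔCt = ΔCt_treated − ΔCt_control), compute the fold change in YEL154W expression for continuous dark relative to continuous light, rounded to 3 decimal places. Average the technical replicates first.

Mean Ct: YEL154W continuous light 25.570; YEL154W continuous dark 21.690; ACT1 continuous light 15.740; ACT1 continuous dark 16.280
ΔCt(continuous light) = 25.570 − 15.740 = 9.830
ΔCt(continuous dark) = 21.690 − 16.280 = 5.410
ΔΔCt = 5.410 − 9.830 = -4.420
Fold change = 2^(−(-4.420)) = 2^4.420 = 21.4068

21.407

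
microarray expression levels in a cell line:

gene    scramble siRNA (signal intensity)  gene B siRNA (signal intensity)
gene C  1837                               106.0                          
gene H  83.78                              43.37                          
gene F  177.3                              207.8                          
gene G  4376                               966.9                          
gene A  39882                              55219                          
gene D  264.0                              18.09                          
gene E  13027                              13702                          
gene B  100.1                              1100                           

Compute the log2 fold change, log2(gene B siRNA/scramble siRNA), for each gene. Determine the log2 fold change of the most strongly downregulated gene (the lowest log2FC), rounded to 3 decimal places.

log2(106.0/1837) = -4.115  (gene C)
log2(43.37/83.78) = -0.950  (gene H)
log2(207.8/177.3) = 0.229  (gene F)
log2(966.9/4376) = -2.178  (gene G)
log2(55219/39882) = 0.469  (gene A)
log2(18.09/264.0) = -3.867  (gene D)
log2(13702/13027) = 0.073  (gene E)
log2(1100/100.1) = 3.458  (gene B)
gene C is most strongly downregulated.

-4.115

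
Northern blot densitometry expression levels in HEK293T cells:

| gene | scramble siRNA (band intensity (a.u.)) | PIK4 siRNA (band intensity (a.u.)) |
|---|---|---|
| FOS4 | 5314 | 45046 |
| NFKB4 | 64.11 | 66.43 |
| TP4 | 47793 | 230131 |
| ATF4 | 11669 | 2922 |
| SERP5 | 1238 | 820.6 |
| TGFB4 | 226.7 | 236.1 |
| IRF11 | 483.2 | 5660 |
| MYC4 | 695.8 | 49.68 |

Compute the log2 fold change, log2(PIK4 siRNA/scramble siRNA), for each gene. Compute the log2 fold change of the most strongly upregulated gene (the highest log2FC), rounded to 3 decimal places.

3.550

log2(45046/5314) = 3.084  (FOS4)
log2(66.43/64.11) = 0.051  (NFKB4)
log2(230131/47793) = 2.268  (TP4)
log2(2922/11669) = -1.998  (ATF4)
log2(820.6/1238) = -0.593  (SERP5)
log2(236.1/226.7) = 0.059  (TGFB4)
log2(5660/483.2) = 3.550  (IRF11)
log2(49.68/695.8) = -3.808  (MYC4)
IRF11 is most strongly upregulated.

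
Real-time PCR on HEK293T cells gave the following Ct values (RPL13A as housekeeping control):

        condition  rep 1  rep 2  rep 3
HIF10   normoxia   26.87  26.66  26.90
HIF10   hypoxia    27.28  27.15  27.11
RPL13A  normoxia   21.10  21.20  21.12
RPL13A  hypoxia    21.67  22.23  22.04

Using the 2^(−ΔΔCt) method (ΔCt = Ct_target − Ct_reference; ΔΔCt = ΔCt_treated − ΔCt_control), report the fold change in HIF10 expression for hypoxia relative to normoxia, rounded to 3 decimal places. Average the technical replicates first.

Mean Ct: HIF10 normoxia 26.810; HIF10 hypoxia 27.180; RPL13A normoxia 21.140; RPL13A hypoxia 21.980
ΔCt(normoxia) = 26.810 − 21.140 = 5.670
ΔCt(hypoxia) = 27.180 − 21.980 = 5.200
ΔΔCt = 5.200 − 5.670 = -0.470
Fold change = 2^(−(-0.470)) = 2^0.470 = 1.3851

1.385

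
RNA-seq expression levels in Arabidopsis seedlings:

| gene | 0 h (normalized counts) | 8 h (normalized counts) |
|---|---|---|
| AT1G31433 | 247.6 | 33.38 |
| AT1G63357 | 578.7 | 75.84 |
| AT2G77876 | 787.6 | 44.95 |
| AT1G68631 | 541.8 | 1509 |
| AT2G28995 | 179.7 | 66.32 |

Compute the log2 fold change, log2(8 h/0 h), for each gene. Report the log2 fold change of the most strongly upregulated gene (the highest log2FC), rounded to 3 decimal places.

log2(33.38/247.6) = -2.891  (AT1G31433)
log2(75.84/578.7) = -2.932  (AT1G63357)
log2(44.95/787.6) = -4.131  (AT2G77876)
log2(1509/541.8) = 1.478  (AT1G68631)
log2(66.32/179.7) = -1.438  (AT2G28995)
AT1G68631 is most strongly upregulated.

1.478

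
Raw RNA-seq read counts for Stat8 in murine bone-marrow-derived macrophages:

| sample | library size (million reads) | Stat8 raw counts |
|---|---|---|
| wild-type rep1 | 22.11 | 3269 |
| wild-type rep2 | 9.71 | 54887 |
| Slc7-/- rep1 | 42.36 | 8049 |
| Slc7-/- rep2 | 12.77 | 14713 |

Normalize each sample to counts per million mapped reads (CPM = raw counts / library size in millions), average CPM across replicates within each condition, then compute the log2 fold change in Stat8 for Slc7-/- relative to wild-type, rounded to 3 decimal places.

-2.112

CPM(wild-type rep1) = 3269 / 22.11 = 147.8517
CPM(wild-type rep2) = 54887 / 9.71 = 5652.6262
CPM(Slc7-/- rep1) = 8049 / 42.36 = 190.0142
CPM(Slc7-/- rep2) = 14713 / 12.77 = 1152.1535
mean CPM(wild-type) = 2900.2389; mean CPM(Slc7-/-) = 671.0838
Fold change = 671.0838 / 2900.2389 = 0.23139
log2(0.23139) = -2.1116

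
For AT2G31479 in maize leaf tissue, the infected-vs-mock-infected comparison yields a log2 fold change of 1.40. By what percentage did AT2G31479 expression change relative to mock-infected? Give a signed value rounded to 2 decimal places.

163.90%

Fold change = 2^(1.40) = 2.6390
Percent change = (FC − 1) × 100% = (2.6390 − 1) × 100 = 163.90%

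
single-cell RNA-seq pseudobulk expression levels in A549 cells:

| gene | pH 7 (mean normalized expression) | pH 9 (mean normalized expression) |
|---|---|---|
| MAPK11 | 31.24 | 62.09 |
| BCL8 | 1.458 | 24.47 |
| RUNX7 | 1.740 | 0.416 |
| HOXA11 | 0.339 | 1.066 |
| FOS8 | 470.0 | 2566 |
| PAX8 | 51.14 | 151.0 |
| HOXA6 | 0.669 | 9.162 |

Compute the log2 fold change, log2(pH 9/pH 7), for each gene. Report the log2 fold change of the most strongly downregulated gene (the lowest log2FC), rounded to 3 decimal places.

-2.064

log2(62.09/31.24) = 0.991  (MAPK11)
log2(24.47/1.458) = 4.069  (BCL8)
log2(0.416/1.740) = -2.064  (RUNX7)
log2(1.066/0.339) = 1.653  (HOXA11)
log2(2566/470.0) = 2.449  (FOS8)
log2(151.0/51.14) = 1.562  (PAX8)
log2(9.162/0.669) = 3.776  (HOXA6)
RUNX7 is most strongly downregulated.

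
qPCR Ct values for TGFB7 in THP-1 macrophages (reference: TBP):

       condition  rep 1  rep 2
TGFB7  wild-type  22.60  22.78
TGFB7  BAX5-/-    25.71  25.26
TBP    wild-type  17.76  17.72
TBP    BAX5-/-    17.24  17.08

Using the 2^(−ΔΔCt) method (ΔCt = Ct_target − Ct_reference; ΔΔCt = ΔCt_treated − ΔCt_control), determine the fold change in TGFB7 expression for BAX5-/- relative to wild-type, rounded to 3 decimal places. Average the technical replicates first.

0.096

Mean Ct: TGFB7 wild-type 22.690; TGFB7 BAX5-/- 25.485; TBP wild-type 17.740; TBP BAX5-/- 17.160
ΔCt(wild-type) = 22.690 − 17.740 = 4.950
ΔCt(BAX5-/-) = 25.485 − 17.160 = 8.325
ΔΔCt = 8.325 − 4.950 = 3.375
Fold change = 2^(−3.375) = 0.0964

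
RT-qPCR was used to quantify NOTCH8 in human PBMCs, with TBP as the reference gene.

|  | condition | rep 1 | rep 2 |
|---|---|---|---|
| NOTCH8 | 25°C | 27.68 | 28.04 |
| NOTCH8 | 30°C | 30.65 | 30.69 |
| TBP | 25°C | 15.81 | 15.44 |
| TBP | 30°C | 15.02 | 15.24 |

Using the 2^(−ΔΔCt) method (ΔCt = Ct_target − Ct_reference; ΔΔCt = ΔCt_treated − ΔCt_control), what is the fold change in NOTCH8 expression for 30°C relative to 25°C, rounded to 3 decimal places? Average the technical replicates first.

Mean Ct: NOTCH8 25°C 27.860; NOTCH8 30°C 30.670; TBP 25°C 15.625; TBP 30°C 15.130
ΔCt(25°C) = 27.860 − 15.625 = 12.235
ΔCt(30°C) = 30.670 − 15.130 = 15.540
ΔΔCt = 15.540 − 12.235 = 3.305
Fold change = 2^(−3.305) = 0.1012

0.101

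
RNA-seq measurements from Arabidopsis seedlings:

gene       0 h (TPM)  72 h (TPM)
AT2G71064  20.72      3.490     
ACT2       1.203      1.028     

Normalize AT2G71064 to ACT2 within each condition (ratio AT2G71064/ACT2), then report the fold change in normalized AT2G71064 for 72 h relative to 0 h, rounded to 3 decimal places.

0.197

AT2G71064/ACT2 (0 h) = 20.72 / 1.203 = 17.224
AT2G71064/ACT2 (72 h) = 3.490 / 1.028 = 3.3949
Fold change = 3.3949 / 17.224 = 0.1971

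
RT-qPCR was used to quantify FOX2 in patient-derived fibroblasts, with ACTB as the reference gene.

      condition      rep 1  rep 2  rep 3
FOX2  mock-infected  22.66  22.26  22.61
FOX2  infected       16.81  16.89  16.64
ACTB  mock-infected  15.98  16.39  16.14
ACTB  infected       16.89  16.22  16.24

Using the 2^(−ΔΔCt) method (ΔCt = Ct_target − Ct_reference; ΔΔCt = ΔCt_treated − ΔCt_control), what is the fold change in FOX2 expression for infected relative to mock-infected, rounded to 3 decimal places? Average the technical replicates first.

64.445

Mean Ct: FOX2 mock-infected 22.510; FOX2 infected 16.780; ACTB mock-infected 16.170; ACTB infected 16.450
ΔCt(mock-infected) = 22.510 − 16.170 = 6.340
ΔCt(infected) = 16.780 − 16.450 = 0.330
ΔΔCt = 0.330 − 6.340 = -6.010
Fold change = 2^(−(-6.010)) = 2^6.010 = 64.4452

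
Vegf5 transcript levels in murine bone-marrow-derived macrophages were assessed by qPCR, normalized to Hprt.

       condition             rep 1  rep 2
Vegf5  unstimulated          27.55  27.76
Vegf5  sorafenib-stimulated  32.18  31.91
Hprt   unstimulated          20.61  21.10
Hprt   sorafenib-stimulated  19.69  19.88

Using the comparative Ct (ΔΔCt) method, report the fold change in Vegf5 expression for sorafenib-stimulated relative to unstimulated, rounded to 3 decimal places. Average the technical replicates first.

Mean Ct: Vegf5 unstimulated 27.655; Vegf5 sorafenib-stimulated 32.045; Hprt unstimulated 20.855; Hprt sorafenib-stimulated 19.785
ΔCt(unstimulated) = 27.655 − 20.855 = 6.800
ΔCt(sorafenib-stimulated) = 32.045 − 19.785 = 12.260
ΔΔCt = 12.260 − 6.800 = 5.460
Fold change = 2^(−5.460) = 0.0227

0.023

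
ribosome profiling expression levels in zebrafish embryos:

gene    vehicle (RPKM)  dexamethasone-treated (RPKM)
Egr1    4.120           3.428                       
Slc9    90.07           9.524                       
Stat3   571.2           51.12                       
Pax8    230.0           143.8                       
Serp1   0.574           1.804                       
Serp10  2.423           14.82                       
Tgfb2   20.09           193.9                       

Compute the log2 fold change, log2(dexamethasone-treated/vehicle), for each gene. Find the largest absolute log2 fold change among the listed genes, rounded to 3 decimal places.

3.482

log2(3.428/4.120) = -0.265  (Egr1)
log2(9.524/90.07) = -3.241  (Slc9)
log2(51.12/571.2) = -3.482  (Stat3)
log2(143.8/230.0) = -0.678  (Pax8)
log2(1.804/0.574) = 1.652  (Serp1)
log2(14.82/2.423) = 2.613  (Serp10)
log2(193.9/20.09) = 3.271  (Tgfb2)
The largest magnitude belongs to Stat3.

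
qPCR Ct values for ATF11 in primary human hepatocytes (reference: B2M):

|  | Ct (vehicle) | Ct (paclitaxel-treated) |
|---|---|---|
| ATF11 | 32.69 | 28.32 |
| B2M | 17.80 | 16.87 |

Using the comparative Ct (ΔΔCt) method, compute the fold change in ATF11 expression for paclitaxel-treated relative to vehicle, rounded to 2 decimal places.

ΔCt(vehicle) = 32.690 − 17.800 = 14.890
ΔCt(paclitaxel-treated) = 28.320 − 16.870 = 11.450
ΔΔCt = 11.450 − 14.890 = -3.440
Fold change = 2^(−(-3.440)) = 2^3.440 = 10.853

10.85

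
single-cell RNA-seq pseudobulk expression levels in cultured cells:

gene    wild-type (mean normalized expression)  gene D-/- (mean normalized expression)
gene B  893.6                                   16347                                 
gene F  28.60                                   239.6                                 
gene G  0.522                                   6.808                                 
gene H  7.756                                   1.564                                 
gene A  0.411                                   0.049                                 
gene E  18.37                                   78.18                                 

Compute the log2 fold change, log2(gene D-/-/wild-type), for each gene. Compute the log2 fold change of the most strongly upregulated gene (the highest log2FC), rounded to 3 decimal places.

4.193

log2(16347/893.6) = 4.193  (gene B)
log2(239.6/28.60) = 3.067  (gene F)
log2(6.808/0.522) = 3.705  (gene G)
log2(1.564/7.756) = -2.310  (gene H)
log2(0.049/0.411) = -3.068  (gene A)
log2(78.18/18.37) = 2.089  (gene E)
gene B is most strongly upregulated.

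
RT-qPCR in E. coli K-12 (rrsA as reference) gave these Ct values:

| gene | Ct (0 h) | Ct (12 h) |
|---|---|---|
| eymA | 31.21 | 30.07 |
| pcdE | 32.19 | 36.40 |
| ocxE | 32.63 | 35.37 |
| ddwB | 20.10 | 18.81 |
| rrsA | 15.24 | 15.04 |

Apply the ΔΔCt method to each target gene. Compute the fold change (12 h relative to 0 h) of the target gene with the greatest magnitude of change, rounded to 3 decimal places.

eymA: ΔΔCt = (30.07−15.04) − (31.21−15.24) = 15.03 − 15.97 = -0.94; fold change = 2^0.94 = 1.919
pcdE: ΔΔCt = (36.40−15.04) − (32.19−15.24) = 21.36 − 16.95 = 4.41; fold change = 2^-4.41 = 0.047
ocxE: ΔΔCt = (35.37−15.04) − (32.63−15.24) = 20.33 − 17.39 = 2.94; fold change = 2^-2.94 = 0.130
ddwB: ΔΔCt = (18.81−15.04) − (20.10−15.24) = 3.77 − 4.86 = -1.09; fold change = 2^1.09 = 2.129
pcdE has the largest |ΔΔCt| = 4.41.

0.047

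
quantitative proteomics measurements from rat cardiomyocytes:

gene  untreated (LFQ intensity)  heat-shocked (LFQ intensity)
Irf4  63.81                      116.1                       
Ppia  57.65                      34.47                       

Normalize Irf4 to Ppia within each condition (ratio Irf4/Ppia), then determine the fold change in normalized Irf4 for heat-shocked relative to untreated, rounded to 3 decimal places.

Irf4/Ppia (untreated) = 63.81 / 57.65 = 1.1069
Irf4/Ppia (heat-shocked) = 116.1 / 34.47 = 3.3681
Fold change = 3.3681 / 1.1069 = 3.0430

3.043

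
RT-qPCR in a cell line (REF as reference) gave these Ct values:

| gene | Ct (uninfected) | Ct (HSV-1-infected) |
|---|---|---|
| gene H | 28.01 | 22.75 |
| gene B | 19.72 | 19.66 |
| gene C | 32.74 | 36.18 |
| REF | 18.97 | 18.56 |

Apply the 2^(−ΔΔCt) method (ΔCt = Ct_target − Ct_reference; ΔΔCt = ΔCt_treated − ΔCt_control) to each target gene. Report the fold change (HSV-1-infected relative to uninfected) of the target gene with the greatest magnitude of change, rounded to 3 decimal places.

gene H: ΔΔCt = (22.75−18.56) − (28.01−18.97) = 4.19 − 9.04 = -4.85; fold change = 2^4.85 = 28.840
gene B: ΔΔCt = (19.66−18.56) − (19.72−18.97) = 1.10 − 0.75 = 0.35; fold change = 2^-0.35 = 0.785
gene C: ΔΔCt = (36.18−18.56) − (32.74−18.97) = 17.62 − 13.77 = 3.85; fold change = 2^-3.85 = 0.069
gene H has the largest |ΔΔCt| = 4.85.

28.840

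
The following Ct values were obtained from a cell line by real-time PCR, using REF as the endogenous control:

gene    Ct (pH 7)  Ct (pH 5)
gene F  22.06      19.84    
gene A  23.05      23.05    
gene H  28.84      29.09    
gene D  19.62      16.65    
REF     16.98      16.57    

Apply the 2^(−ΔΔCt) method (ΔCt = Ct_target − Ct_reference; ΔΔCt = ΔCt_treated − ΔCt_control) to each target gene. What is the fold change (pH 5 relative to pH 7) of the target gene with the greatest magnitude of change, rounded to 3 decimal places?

gene F: ΔΔCt = (19.84−16.57) − (22.06−16.98) = 3.27 − 5.08 = -1.81; fold change = 2^1.81 = 3.506
gene A: ΔΔCt = (23.05−16.57) − (23.05−16.98) = 6.48 − 6.07 = 0.41; fold change = 2^-0.41 = 0.753
gene H: ΔΔCt = (29.09−16.57) − (28.84−16.98) = 12.52 − 11.86 = 0.66; fold change = 2^-0.66 = 0.633
gene D: ΔΔCt = (16.65−16.57) − (19.62−16.98) = 0.08 − 2.64 = -2.56; fold change = 2^2.56 = 5.897
gene D has the largest |ΔΔCt| = 2.56.

5.897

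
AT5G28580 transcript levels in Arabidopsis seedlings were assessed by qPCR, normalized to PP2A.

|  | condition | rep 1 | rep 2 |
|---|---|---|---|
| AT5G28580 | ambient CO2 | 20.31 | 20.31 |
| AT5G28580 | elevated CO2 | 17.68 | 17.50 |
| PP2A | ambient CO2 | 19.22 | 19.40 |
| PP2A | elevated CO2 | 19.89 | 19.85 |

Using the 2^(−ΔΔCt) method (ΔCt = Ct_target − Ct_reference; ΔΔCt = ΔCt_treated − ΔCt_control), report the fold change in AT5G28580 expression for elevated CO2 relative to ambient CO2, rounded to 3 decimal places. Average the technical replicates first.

9.714

Mean Ct: AT5G28580 ambient CO2 20.310; AT5G28580 elevated CO2 17.590; PP2A ambient CO2 19.310; PP2A elevated CO2 19.870
ΔCt(ambient CO2) = 20.310 − 19.310 = 1.000
ΔCt(elevated CO2) = 17.590 − 19.870 = -2.280
ΔΔCt = -2.280 − 1.000 = -3.280
Fold change = 2^(−(-3.280)) = 2^3.280 = 9.7136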